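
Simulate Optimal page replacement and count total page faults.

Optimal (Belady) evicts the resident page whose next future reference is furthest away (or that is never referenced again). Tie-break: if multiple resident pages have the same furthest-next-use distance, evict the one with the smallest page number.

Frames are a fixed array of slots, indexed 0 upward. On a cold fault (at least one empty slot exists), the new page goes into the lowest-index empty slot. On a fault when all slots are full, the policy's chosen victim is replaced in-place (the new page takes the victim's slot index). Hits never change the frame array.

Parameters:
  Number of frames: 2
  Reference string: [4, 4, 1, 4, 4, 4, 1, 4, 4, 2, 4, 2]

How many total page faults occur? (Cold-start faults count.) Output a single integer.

Answer: 3

Derivation:
Step 0: ref 4 → FAULT, frames=[4,-]
Step 1: ref 4 → HIT, frames=[4,-]
Step 2: ref 1 → FAULT, frames=[4,1]
Step 3: ref 4 → HIT, frames=[4,1]
Step 4: ref 4 → HIT, frames=[4,1]
Step 5: ref 4 → HIT, frames=[4,1]
Step 6: ref 1 → HIT, frames=[4,1]
Step 7: ref 4 → HIT, frames=[4,1]
Step 8: ref 4 → HIT, frames=[4,1]
Step 9: ref 2 → FAULT (evict 1), frames=[4,2]
Step 10: ref 4 → HIT, frames=[4,2]
Step 11: ref 2 → HIT, frames=[4,2]
Total faults: 3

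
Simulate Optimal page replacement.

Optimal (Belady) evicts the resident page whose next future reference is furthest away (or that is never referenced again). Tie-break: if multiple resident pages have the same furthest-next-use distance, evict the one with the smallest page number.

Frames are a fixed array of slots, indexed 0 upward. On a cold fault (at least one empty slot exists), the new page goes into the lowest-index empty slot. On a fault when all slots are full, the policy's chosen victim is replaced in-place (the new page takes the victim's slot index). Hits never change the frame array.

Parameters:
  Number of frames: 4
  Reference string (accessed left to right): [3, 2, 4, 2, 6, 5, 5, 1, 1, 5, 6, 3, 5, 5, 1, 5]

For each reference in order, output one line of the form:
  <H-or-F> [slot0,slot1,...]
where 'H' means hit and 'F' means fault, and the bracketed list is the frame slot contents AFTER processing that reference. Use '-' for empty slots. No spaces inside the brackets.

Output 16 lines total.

F [3,-,-,-]
F [3,2,-,-]
F [3,2,4,-]
H [3,2,4,-]
F [3,2,4,6]
F [3,5,4,6]
H [3,5,4,6]
F [3,5,1,6]
H [3,5,1,6]
H [3,5,1,6]
H [3,5,1,6]
H [3,5,1,6]
H [3,5,1,6]
H [3,5,1,6]
H [3,5,1,6]
H [3,5,1,6]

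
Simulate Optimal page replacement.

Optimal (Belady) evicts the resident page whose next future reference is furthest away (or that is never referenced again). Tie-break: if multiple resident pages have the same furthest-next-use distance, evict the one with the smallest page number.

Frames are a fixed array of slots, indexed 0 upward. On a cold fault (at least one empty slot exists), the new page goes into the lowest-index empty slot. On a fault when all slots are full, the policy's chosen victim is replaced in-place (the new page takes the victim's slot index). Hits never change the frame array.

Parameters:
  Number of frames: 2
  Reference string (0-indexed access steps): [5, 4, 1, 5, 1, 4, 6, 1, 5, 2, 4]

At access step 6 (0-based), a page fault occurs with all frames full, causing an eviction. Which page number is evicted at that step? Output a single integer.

Step 0: ref 5 -> FAULT, frames=[5,-]
Step 1: ref 4 -> FAULT, frames=[5,4]
Step 2: ref 1 -> FAULT, evict 4, frames=[5,1]
Step 3: ref 5 -> HIT, frames=[5,1]
Step 4: ref 1 -> HIT, frames=[5,1]
Step 5: ref 4 -> FAULT, evict 5, frames=[4,1]
Step 6: ref 6 -> FAULT, evict 4, frames=[6,1]
At step 6: evicted page 4

Answer: 4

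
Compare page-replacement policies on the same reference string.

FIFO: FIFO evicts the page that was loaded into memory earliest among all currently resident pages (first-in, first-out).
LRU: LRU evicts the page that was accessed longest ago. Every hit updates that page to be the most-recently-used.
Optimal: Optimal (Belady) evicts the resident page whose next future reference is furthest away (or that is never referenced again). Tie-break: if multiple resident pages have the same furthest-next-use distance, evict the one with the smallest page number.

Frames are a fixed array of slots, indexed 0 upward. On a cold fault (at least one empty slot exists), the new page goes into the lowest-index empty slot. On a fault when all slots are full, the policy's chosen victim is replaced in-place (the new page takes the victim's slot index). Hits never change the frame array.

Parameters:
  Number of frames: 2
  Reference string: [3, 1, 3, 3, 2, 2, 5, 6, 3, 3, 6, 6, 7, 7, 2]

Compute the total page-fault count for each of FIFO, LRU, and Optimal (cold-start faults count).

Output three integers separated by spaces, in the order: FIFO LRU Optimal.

Answer: 8 8 7

Derivation:
--- FIFO ---
  step 0: ref 3 -> FAULT, frames=[3,-] (faults so far: 1)
  step 1: ref 1 -> FAULT, frames=[3,1] (faults so far: 2)
  step 2: ref 3 -> HIT, frames=[3,1] (faults so far: 2)
  step 3: ref 3 -> HIT, frames=[3,1] (faults so far: 2)
  step 4: ref 2 -> FAULT, evict 3, frames=[2,1] (faults so far: 3)
  step 5: ref 2 -> HIT, frames=[2,1] (faults so far: 3)
  step 6: ref 5 -> FAULT, evict 1, frames=[2,5] (faults so far: 4)
  step 7: ref 6 -> FAULT, evict 2, frames=[6,5] (faults so far: 5)
  step 8: ref 3 -> FAULT, evict 5, frames=[6,3] (faults so far: 6)
  step 9: ref 3 -> HIT, frames=[6,3] (faults so far: 6)
  step 10: ref 6 -> HIT, frames=[6,3] (faults so far: 6)
  step 11: ref 6 -> HIT, frames=[6,3] (faults so far: 6)
  step 12: ref 7 -> FAULT, evict 6, frames=[7,3] (faults so far: 7)
  step 13: ref 7 -> HIT, frames=[7,3] (faults so far: 7)
  step 14: ref 2 -> FAULT, evict 3, frames=[7,2] (faults so far: 8)
  FIFO total faults: 8
--- LRU ---
  step 0: ref 3 -> FAULT, frames=[3,-] (faults so far: 1)
  step 1: ref 1 -> FAULT, frames=[3,1] (faults so far: 2)
  step 2: ref 3 -> HIT, frames=[3,1] (faults so far: 2)
  step 3: ref 3 -> HIT, frames=[3,1] (faults so far: 2)
  step 4: ref 2 -> FAULT, evict 1, frames=[3,2] (faults so far: 3)
  step 5: ref 2 -> HIT, frames=[3,2] (faults so far: 3)
  step 6: ref 5 -> FAULT, evict 3, frames=[5,2] (faults so far: 4)
  step 7: ref 6 -> FAULT, evict 2, frames=[5,6] (faults so far: 5)
  step 8: ref 3 -> FAULT, evict 5, frames=[3,6] (faults so far: 6)
  step 9: ref 3 -> HIT, frames=[3,6] (faults so far: 6)
  step 10: ref 6 -> HIT, frames=[3,6] (faults so far: 6)
  step 11: ref 6 -> HIT, frames=[3,6] (faults so far: 6)
  step 12: ref 7 -> FAULT, evict 3, frames=[7,6] (faults so far: 7)
  step 13: ref 7 -> HIT, frames=[7,6] (faults so far: 7)
  step 14: ref 2 -> FAULT, evict 6, frames=[7,2] (faults so far: 8)
  LRU total faults: 8
--- Optimal ---
  step 0: ref 3 -> FAULT, frames=[3,-] (faults so far: 1)
  step 1: ref 1 -> FAULT, frames=[3,1] (faults so far: 2)
  step 2: ref 3 -> HIT, frames=[3,1] (faults so far: 2)
  step 3: ref 3 -> HIT, frames=[3,1] (faults so far: 2)
  step 4: ref 2 -> FAULT, evict 1, frames=[3,2] (faults so far: 3)
  step 5: ref 2 -> HIT, frames=[3,2] (faults so far: 3)
  step 6: ref 5 -> FAULT, evict 2, frames=[3,5] (faults so far: 4)
  step 7: ref 6 -> FAULT, evict 5, frames=[3,6] (faults so far: 5)
  step 8: ref 3 -> HIT, frames=[3,6] (faults so far: 5)
  step 9: ref 3 -> HIT, frames=[3,6] (faults so far: 5)
  step 10: ref 6 -> HIT, frames=[3,6] (faults so far: 5)
  step 11: ref 6 -> HIT, frames=[3,6] (faults so far: 5)
  step 12: ref 7 -> FAULT, evict 3, frames=[7,6] (faults so far: 6)
  step 13: ref 7 -> HIT, frames=[7,6] (faults so far: 6)
  step 14: ref 2 -> FAULT, evict 6, frames=[7,2] (faults so far: 7)
  Optimal total faults: 7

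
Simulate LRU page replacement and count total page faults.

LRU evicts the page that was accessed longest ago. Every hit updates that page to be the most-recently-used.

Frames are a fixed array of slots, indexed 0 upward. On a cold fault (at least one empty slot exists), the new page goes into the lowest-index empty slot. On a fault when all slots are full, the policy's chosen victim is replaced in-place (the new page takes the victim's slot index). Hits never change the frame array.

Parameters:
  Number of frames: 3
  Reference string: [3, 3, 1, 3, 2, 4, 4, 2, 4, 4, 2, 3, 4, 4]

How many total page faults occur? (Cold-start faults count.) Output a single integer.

Step 0: ref 3 → FAULT, frames=[3,-,-]
Step 1: ref 3 → HIT, frames=[3,-,-]
Step 2: ref 1 → FAULT, frames=[3,1,-]
Step 3: ref 3 → HIT, frames=[3,1,-]
Step 4: ref 2 → FAULT, frames=[3,1,2]
Step 5: ref 4 → FAULT (evict 1), frames=[3,4,2]
Step 6: ref 4 → HIT, frames=[3,4,2]
Step 7: ref 2 → HIT, frames=[3,4,2]
Step 8: ref 4 → HIT, frames=[3,4,2]
Step 9: ref 4 → HIT, frames=[3,4,2]
Step 10: ref 2 → HIT, frames=[3,4,2]
Step 11: ref 3 → HIT, frames=[3,4,2]
Step 12: ref 4 → HIT, frames=[3,4,2]
Step 13: ref 4 → HIT, frames=[3,4,2]
Total faults: 4

Answer: 4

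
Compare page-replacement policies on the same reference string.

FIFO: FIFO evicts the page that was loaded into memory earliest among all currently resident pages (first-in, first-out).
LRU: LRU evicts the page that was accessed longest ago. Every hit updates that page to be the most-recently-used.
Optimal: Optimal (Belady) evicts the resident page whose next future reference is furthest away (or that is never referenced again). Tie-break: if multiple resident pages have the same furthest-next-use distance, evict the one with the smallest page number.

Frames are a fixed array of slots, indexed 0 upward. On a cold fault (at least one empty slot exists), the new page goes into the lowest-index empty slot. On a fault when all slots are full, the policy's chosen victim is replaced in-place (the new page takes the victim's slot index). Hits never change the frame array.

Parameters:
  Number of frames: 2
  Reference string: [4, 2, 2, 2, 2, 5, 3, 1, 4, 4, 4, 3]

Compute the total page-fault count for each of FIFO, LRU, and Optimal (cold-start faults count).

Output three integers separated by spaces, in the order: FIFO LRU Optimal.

--- FIFO ---
  step 0: ref 4 -> FAULT, frames=[4,-] (faults so far: 1)
  step 1: ref 2 -> FAULT, frames=[4,2] (faults so far: 2)
  step 2: ref 2 -> HIT, frames=[4,2] (faults so far: 2)
  step 3: ref 2 -> HIT, frames=[4,2] (faults so far: 2)
  step 4: ref 2 -> HIT, frames=[4,2] (faults so far: 2)
  step 5: ref 5 -> FAULT, evict 4, frames=[5,2] (faults so far: 3)
  step 6: ref 3 -> FAULT, evict 2, frames=[5,3] (faults so far: 4)
  step 7: ref 1 -> FAULT, evict 5, frames=[1,3] (faults so far: 5)
  step 8: ref 4 -> FAULT, evict 3, frames=[1,4] (faults so far: 6)
  step 9: ref 4 -> HIT, frames=[1,4] (faults so far: 6)
  step 10: ref 4 -> HIT, frames=[1,4] (faults so far: 6)
  step 11: ref 3 -> FAULT, evict 1, frames=[3,4] (faults so far: 7)
  FIFO total faults: 7
--- LRU ---
  step 0: ref 4 -> FAULT, frames=[4,-] (faults so far: 1)
  step 1: ref 2 -> FAULT, frames=[4,2] (faults so far: 2)
  step 2: ref 2 -> HIT, frames=[4,2] (faults so far: 2)
  step 3: ref 2 -> HIT, frames=[4,2] (faults so far: 2)
  step 4: ref 2 -> HIT, frames=[4,2] (faults so far: 2)
  step 5: ref 5 -> FAULT, evict 4, frames=[5,2] (faults so far: 3)
  step 6: ref 3 -> FAULT, evict 2, frames=[5,3] (faults so far: 4)
  step 7: ref 1 -> FAULT, evict 5, frames=[1,3] (faults so far: 5)
  step 8: ref 4 -> FAULT, evict 3, frames=[1,4] (faults so far: 6)
  step 9: ref 4 -> HIT, frames=[1,4] (faults so far: 6)
  step 10: ref 4 -> HIT, frames=[1,4] (faults so far: 6)
  step 11: ref 3 -> FAULT, evict 1, frames=[3,4] (faults so far: 7)
  LRU total faults: 7
--- Optimal ---
  step 0: ref 4 -> FAULT, frames=[4,-] (faults so far: 1)
  step 1: ref 2 -> FAULT, frames=[4,2] (faults so far: 2)
  step 2: ref 2 -> HIT, frames=[4,2] (faults so far: 2)
  step 3: ref 2 -> HIT, frames=[4,2] (faults so far: 2)
  step 4: ref 2 -> HIT, frames=[4,2] (faults so far: 2)
  step 5: ref 5 -> FAULT, evict 2, frames=[4,5] (faults so far: 3)
  step 6: ref 3 -> FAULT, evict 5, frames=[4,3] (faults so far: 4)
  step 7: ref 1 -> FAULT, evict 3, frames=[4,1] (faults so far: 5)
  step 8: ref 4 -> HIT, frames=[4,1] (faults so far: 5)
  step 9: ref 4 -> HIT, frames=[4,1] (faults so far: 5)
  step 10: ref 4 -> HIT, frames=[4,1] (faults so far: 5)
  step 11: ref 3 -> FAULT, evict 1, frames=[4,3] (faults so far: 6)
  Optimal total faults: 6

Answer: 7 7 6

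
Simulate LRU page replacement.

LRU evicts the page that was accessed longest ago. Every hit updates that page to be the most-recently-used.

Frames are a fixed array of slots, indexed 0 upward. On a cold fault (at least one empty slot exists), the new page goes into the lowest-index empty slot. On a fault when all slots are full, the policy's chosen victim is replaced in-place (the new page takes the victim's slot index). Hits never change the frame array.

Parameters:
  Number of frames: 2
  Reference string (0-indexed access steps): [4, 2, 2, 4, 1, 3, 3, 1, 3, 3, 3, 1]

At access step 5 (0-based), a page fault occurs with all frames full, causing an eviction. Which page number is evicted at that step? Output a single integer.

Step 0: ref 4 -> FAULT, frames=[4,-]
Step 1: ref 2 -> FAULT, frames=[4,2]
Step 2: ref 2 -> HIT, frames=[4,2]
Step 3: ref 4 -> HIT, frames=[4,2]
Step 4: ref 1 -> FAULT, evict 2, frames=[4,1]
Step 5: ref 3 -> FAULT, evict 4, frames=[3,1]
At step 5: evicted page 4

Answer: 4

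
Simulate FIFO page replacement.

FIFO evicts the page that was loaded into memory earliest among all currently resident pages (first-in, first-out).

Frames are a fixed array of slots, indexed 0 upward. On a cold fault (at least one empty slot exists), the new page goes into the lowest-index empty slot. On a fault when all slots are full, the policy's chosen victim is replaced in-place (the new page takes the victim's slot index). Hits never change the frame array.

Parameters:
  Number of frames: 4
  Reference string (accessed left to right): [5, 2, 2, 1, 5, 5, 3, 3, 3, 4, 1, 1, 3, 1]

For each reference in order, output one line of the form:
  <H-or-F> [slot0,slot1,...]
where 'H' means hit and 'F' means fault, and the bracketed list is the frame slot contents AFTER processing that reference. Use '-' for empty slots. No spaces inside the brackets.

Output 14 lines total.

F [5,-,-,-]
F [5,2,-,-]
H [5,2,-,-]
F [5,2,1,-]
H [5,2,1,-]
H [5,2,1,-]
F [5,2,1,3]
H [5,2,1,3]
H [5,2,1,3]
F [4,2,1,3]
H [4,2,1,3]
H [4,2,1,3]
H [4,2,1,3]
H [4,2,1,3]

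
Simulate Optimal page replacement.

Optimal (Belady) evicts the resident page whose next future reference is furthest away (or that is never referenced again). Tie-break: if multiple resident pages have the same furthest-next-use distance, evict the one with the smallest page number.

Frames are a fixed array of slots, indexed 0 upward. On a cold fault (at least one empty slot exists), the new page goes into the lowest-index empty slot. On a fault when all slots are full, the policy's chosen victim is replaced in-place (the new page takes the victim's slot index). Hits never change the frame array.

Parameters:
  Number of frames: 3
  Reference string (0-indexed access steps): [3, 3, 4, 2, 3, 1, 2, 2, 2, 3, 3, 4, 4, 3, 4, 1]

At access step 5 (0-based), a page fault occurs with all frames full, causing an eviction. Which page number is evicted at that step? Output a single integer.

Step 0: ref 3 -> FAULT, frames=[3,-,-]
Step 1: ref 3 -> HIT, frames=[3,-,-]
Step 2: ref 4 -> FAULT, frames=[3,4,-]
Step 3: ref 2 -> FAULT, frames=[3,4,2]
Step 4: ref 3 -> HIT, frames=[3,4,2]
Step 5: ref 1 -> FAULT, evict 4, frames=[3,1,2]
At step 5: evicted page 4

Answer: 4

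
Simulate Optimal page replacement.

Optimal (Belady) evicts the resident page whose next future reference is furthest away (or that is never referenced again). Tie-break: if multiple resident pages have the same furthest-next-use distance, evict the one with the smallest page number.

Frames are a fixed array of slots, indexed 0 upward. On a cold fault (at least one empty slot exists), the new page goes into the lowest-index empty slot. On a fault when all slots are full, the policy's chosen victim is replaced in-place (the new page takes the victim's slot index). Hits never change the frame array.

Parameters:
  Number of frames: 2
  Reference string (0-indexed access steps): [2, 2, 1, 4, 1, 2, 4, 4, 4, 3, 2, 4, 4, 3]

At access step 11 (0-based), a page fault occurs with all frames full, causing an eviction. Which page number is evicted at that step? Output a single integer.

Step 0: ref 2 -> FAULT, frames=[2,-]
Step 1: ref 2 -> HIT, frames=[2,-]
Step 2: ref 1 -> FAULT, frames=[2,1]
Step 3: ref 4 -> FAULT, evict 2, frames=[4,1]
Step 4: ref 1 -> HIT, frames=[4,1]
Step 5: ref 2 -> FAULT, evict 1, frames=[4,2]
Step 6: ref 4 -> HIT, frames=[4,2]
Step 7: ref 4 -> HIT, frames=[4,2]
Step 8: ref 4 -> HIT, frames=[4,2]
Step 9: ref 3 -> FAULT, evict 4, frames=[3,2]
Step 10: ref 2 -> HIT, frames=[3,2]
Step 11: ref 4 -> FAULT, evict 2, frames=[3,4]
At step 11: evicted page 2

Answer: 2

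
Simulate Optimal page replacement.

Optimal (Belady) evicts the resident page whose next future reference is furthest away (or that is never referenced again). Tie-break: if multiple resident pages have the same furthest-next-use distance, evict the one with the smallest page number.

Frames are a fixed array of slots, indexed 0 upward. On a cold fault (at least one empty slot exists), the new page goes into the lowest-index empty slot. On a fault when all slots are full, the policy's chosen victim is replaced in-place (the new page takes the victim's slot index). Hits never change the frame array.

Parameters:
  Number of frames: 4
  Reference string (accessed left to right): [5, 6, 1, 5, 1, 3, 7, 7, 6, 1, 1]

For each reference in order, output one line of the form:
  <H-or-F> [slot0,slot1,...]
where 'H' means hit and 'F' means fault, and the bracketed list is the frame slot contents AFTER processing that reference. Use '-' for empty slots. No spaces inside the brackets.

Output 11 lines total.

F [5,-,-,-]
F [5,6,-,-]
F [5,6,1,-]
H [5,6,1,-]
H [5,6,1,-]
F [5,6,1,3]
F [5,6,1,7]
H [5,6,1,7]
H [5,6,1,7]
H [5,6,1,7]
H [5,6,1,7]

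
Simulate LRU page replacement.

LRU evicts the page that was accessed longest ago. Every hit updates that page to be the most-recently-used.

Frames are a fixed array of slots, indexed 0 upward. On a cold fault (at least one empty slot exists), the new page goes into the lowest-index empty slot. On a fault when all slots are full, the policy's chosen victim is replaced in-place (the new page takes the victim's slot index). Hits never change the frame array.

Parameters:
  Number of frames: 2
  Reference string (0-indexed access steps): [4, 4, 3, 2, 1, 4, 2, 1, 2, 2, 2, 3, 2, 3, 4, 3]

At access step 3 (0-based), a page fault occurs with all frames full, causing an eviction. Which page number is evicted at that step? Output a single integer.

Answer: 4

Derivation:
Step 0: ref 4 -> FAULT, frames=[4,-]
Step 1: ref 4 -> HIT, frames=[4,-]
Step 2: ref 3 -> FAULT, frames=[4,3]
Step 3: ref 2 -> FAULT, evict 4, frames=[2,3]
At step 3: evicted page 4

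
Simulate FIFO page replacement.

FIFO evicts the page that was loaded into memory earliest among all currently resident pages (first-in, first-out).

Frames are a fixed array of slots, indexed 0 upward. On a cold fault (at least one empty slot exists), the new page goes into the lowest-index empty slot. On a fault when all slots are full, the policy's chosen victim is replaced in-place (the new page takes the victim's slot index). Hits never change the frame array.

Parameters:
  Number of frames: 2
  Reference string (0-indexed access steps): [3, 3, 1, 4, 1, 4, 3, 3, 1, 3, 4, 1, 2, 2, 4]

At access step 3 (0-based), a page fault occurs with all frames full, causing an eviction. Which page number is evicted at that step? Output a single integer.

Step 0: ref 3 -> FAULT, frames=[3,-]
Step 1: ref 3 -> HIT, frames=[3,-]
Step 2: ref 1 -> FAULT, frames=[3,1]
Step 3: ref 4 -> FAULT, evict 3, frames=[4,1]
At step 3: evicted page 3

Answer: 3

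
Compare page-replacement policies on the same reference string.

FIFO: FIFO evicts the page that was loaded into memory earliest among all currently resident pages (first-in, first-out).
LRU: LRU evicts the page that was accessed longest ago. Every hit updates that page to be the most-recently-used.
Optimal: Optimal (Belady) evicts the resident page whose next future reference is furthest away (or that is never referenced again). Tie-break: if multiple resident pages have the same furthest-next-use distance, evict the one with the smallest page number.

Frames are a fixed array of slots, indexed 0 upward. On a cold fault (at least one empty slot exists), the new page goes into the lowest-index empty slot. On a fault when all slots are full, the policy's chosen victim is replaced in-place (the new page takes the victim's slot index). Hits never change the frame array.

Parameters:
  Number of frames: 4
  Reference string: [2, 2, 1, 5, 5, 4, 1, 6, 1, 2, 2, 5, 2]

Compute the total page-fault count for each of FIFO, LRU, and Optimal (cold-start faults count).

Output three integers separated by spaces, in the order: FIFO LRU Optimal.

--- FIFO ---
  step 0: ref 2 -> FAULT, frames=[2,-,-,-] (faults so far: 1)
  step 1: ref 2 -> HIT, frames=[2,-,-,-] (faults so far: 1)
  step 2: ref 1 -> FAULT, frames=[2,1,-,-] (faults so far: 2)
  step 3: ref 5 -> FAULT, frames=[2,1,5,-] (faults so far: 3)
  step 4: ref 5 -> HIT, frames=[2,1,5,-] (faults so far: 3)
  step 5: ref 4 -> FAULT, frames=[2,1,5,4] (faults so far: 4)
  step 6: ref 1 -> HIT, frames=[2,1,5,4] (faults so far: 4)
  step 7: ref 6 -> FAULT, evict 2, frames=[6,1,5,4] (faults so far: 5)
  step 8: ref 1 -> HIT, frames=[6,1,5,4] (faults so far: 5)
  step 9: ref 2 -> FAULT, evict 1, frames=[6,2,5,4] (faults so far: 6)
  step 10: ref 2 -> HIT, frames=[6,2,5,4] (faults so far: 6)
  step 11: ref 5 -> HIT, frames=[6,2,5,4] (faults so far: 6)
  step 12: ref 2 -> HIT, frames=[6,2,5,4] (faults so far: 6)
  FIFO total faults: 6
--- LRU ---
  step 0: ref 2 -> FAULT, frames=[2,-,-,-] (faults so far: 1)
  step 1: ref 2 -> HIT, frames=[2,-,-,-] (faults so far: 1)
  step 2: ref 1 -> FAULT, frames=[2,1,-,-] (faults so far: 2)
  step 3: ref 5 -> FAULT, frames=[2,1,5,-] (faults so far: 3)
  step 4: ref 5 -> HIT, frames=[2,1,5,-] (faults so far: 3)
  step 5: ref 4 -> FAULT, frames=[2,1,5,4] (faults so far: 4)
  step 6: ref 1 -> HIT, frames=[2,1,5,4] (faults so far: 4)
  step 7: ref 6 -> FAULT, evict 2, frames=[6,1,5,4] (faults so far: 5)
  step 8: ref 1 -> HIT, frames=[6,1,5,4] (faults so far: 5)
  step 9: ref 2 -> FAULT, evict 5, frames=[6,1,2,4] (faults so far: 6)
  step 10: ref 2 -> HIT, frames=[6,1,2,4] (faults so far: 6)
  step 11: ref 5 -> FAULT, evict 4, frames=[6,1,2,5] (faults so far: 7)
  step 12: ref 2 -> HIT, frames=[6,1,2,5] (faults so far: 7)
  LRU total faults: 7
--- Optimal ---
  step 0: ref 2 -> FAULT, frames=[2,-,-,-] (faults so far: 1)
  step 1: ref 2 -> HIT, frames=[2,-,-,-] (faults so far: 1)
  step 2: ref 1 -> FAULT, frames=[2,1,-,-] (faults so far: 2)
  step 3: ref 5 -> FAULT, frames=[2,1,5,-] (faults so far: 3)
  step 4: ref 5 -> HIT, frames=[2,1,5,-] (faults so far: 3)
  step 5: ref 4 -> FAULT, frames=[2,1,5,4] (faults so far: 4)
  step 6: ref 1 -> HIT, frames=[2,1,5,4] (faults so far: 4)
  step 7: ref 6 -> FAULT, evict 4, frames=[2,1,5,6] (faults so far: 5)
  step 8: ref 1 -> HIT, frames=[2,1,5,6] (faults so far: 5)
  step 9: ref 2 -> HIT, frames=[2,1,5,6] (faults so far: 5)
  step 10: ref 2 -> HIT, frames=[2,1,5,6] (faults so far: 5)
  step 11: ref 5 -> HIT, frames=[2,1,5,6] (faults so far: 5)
  step 12: ref 2 -> HIT, frames=[2,1,5,6] (faults so far: 5)
  Optimal total faults: 5

Answer: 6 7 5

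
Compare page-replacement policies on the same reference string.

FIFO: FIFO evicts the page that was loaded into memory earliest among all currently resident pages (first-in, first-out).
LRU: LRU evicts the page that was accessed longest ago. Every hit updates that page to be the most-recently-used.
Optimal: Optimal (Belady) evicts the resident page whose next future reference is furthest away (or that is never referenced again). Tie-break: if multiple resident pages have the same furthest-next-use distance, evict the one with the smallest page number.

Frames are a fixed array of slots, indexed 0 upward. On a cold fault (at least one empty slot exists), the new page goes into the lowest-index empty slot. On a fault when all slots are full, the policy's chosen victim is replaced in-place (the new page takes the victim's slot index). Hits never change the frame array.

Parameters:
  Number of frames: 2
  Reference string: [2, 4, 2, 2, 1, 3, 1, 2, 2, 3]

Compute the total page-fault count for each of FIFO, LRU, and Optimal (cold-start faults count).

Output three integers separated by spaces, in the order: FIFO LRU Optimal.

Answer: 5 6 5

Derivation:
--- FIFO ---
  step 0: ref 2 -> FAULT, frames=[2,-] (faults so far: 1)
  step 1: ref 4 -> FAULT, frames=[2,4] (faults so far: 2)
  step 2: ref 2 -> HIT, frames=[2,4] (faults so far: 2)
  step 3: ref 2 -> HIT, frames=[2,4] (faults so far: 2)
  step 4: ref 1 -> FAULT, evict 2, frames=[1,4] (faults so far: 3)
  step 5: ref 3 -> FAULT, evict 4, frames=[1,3] (faults so far: 4)
  step 6: ref 1 -> HIT, frames=[1,3] (faults so far: 4)
  step 7: ref 2 -> FAULT, evict 1, frames=[2,3] (faults so far: 5)
  step 8: ref 2 -> HIT, frames=[2,3] (faults so far: 5)
  step 9: ref 3 -> HIT, frames=[2,3] (faults so far: 5)
  FIFO total faults: 5
--- LRU ---
  step 0: ref 2 -> FAULT, frames=[2,-] (faults so far: 1)
  step 1: ref 4 -> FAULT, frames=[2,4] (faults so far: 2)
  step 2: ref 2 -> HIT, frames=[2,4] (faults so far: 2)
  step 3: ref 2 -> HIT, frames=[2,4] (faults so far: 2)
  step 4: ref 1 -> FAULT, evict 4, frames=[2,1] (faults so far: 3)
  step 5: ref 3 -> FAULT, evict 2, frames=[3,1] (faults so far: 4)
  step 6: ref 1 -> HIT, frames=[3,1] (faults so far: 4)
  step 7: ref 2 -> FAULT, evict 3, frames=[2,1] (faults so far: 5)
  step 8: ref 2 -> HIT, frames=[2,1] (faults so far: 5)
  step 9: ref 3 -> FAULT, evict 1, frames=[2,3] (faults so far: 6)
  LRU total faults: 6
--- Optimal ---
  step 0: ref 2 -> FAULT, frames=[2,-] (faults so far: 1)
  step 1: ref 4 -> FAULT, frames=[2,4] (faults so far: 2)
  step 2: ref 2 -> HIT, frames=[2,4] (faults so far: 2)
  step 3: ref 2 -> HIT, frames=[2,4] (faults so far: 2)
  step 4: ref 1 -> FAULT, evict 4, frames=[2,1] (faults so far: 3)
  step 5: ref 3 -> FAULT, evict 2, frames=[3,1] (faults so far: 4)
  step 6: ref 1 -> HIT, frames=[3,1] (faults so far: 4)
  step 7: ref 2 -> FAULT, evict 1, frames=[3,2] (faults so far: 5)
  step 8: ref 2 -> HIT, frames=[3,2] (faults so far: 5)
  step 9: ref 3 -> HIT, frames=[3,2] (faults so far: 5)
  Optimal total faults: 5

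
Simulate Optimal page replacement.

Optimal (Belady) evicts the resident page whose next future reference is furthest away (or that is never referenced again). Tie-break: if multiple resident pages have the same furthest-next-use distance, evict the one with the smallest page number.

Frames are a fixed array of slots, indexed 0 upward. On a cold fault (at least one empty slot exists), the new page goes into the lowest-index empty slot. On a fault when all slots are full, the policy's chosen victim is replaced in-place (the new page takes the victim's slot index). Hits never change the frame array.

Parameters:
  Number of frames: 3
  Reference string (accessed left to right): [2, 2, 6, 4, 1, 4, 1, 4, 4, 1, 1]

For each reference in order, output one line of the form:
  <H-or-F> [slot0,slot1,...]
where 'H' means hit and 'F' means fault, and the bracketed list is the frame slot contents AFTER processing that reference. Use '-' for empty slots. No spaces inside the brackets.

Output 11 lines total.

F [2,-,-]
H [2,-,-]
F [2,6,-]
F [2,6,4]
F [1,6,4]
H [1,6,4]
H [1,6,4]
H [1,6,4]
H [1,6,4]
H [1,6,4]
H [1,6,4]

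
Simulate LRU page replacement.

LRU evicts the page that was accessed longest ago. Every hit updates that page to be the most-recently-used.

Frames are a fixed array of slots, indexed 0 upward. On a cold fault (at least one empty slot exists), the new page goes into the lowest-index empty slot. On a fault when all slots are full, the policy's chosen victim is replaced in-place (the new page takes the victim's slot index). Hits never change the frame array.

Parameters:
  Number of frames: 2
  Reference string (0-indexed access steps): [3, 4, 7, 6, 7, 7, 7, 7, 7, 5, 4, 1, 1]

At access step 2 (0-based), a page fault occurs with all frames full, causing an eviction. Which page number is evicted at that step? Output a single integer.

Step 0: ref 3 -> FAULT, frames=[3,-]
Step 1: ref 4 -> FAULT, frames=[3,4]
Step 2: ref 7 -> FAULT, evict 3, frames=[7,4]
At step 2: evicted page 3

Answer: 3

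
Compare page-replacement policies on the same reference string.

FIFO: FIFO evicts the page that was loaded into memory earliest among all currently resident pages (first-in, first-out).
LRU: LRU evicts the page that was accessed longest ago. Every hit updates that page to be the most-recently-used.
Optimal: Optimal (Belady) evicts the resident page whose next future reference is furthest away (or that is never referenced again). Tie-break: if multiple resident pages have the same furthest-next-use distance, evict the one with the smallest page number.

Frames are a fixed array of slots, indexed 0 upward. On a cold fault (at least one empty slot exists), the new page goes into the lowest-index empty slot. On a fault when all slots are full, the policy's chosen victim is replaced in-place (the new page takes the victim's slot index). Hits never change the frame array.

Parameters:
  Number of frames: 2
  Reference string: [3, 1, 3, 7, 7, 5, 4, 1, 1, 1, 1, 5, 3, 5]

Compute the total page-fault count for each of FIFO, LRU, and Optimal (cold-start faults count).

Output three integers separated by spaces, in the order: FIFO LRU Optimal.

--- FIFO ---
  step 0: ref 3 -> FAULT, frames=[3,-] (faults so far: 1)
  step 1: ref 1 -> FAULT, frames=[3,1] (faults so far: 2)
  step 2: ref 3 -> HIT, frames=[3,1] (faults so far: 2)
  step 3: ref 7 -> FAULT, evict 3, frames=[7,1] (faults so far: 3)
  step 4: ref 7 -> HIT, frames=[7,1] (faults so far: 3)
  step 5: ref 5 -> FAULT, evict 1, frames=[7,5] (faults so far: 4)
  step 6: ref 4 -> FAULT, evict 7, frames=[4,5] (faults so far: 5)
  step 7: ref 1 -> FAULT, evict 5, frames=[4,1] (faults so far: 6)
  step 8: ref 1 -> HIT, frames=[4,1] (faults so far: 6)
  step 9: ref 1 -> HIT, frames=[4,1] (faults so far: 6)
  step 10: ref 1 -> HIT, frames=[4,1] (faults so far: 6)
  step 11: ref 5 -> FAULT, evict 4, frames=[5,1] (faults so far: 7)
  step 12: ref 3 -> FAULT, evict 1, frames=[5,3] (faults so far: 8)
  step 13: ref 5 -> HIT, frames=[5,3] (faults so far: 8)
  FIFO total faults: 8
--- LRU ---
  step 0: ref 3 -> FAULT, frames=[3,-] (faults so far: 1)
  step 1: ref 1 -> FAULT, frames=[3,1] (faults so far: 2)
  step 2: ref 3 -> HIT, frames=[3,1] (faults so far: 2)
  step 3: ref 7 -> FAULT, evict 1, frames=[3,7] (faults so far: 3)
  step 4: ref 7 -> HIT, frames=[3,7] (faults so far: 3)
  step 5: ref 5 -> FAULT, evict 3, frames=[5,7] (faults so far: 4)
  step 6: ref 4 -> FAULT, evict 7, frames=[5,4] (faults so far: 5)
  step 7: ref 1 -> FAULT, evict 5, frames=[1,4] (faults so far: 6)
  step 8: ref 1 -> HIT, frames=[1,4] (faults so far: 6)
  step 9: ref 1 -> HIT, frames=[1,4] (faults so far: 6)
  step 10: ref 1 -> HIT, frames=[1,4] (faults so far: 6)
  step 11: ref 5 -> FAULT, evict 4, frames=[1,5] (faults so far: 7)
  step 12: ref 3 -> FAULT, evict 1, frames=[3,5] (faults so far: 8)
  step 13: ref 5 -> HIT, frames=[3,5] (faults so far: 8)
  LRU total faults: 8
--- Optimal ---
  step 0: ref 3 -> FAULT, frames=[3,-] (faults so far: 1)
  step 1: ref 1 -> FAULT, frames=[3,1] (faults so far: 2)
  step 2: ref 3 -> HIT, frames=[3,1] (faults so far: 2)
  step 3: ref 7 -> FAULT, evict 3, frames=[7,1] (faults so far: 3)
  step 4: ref 7 -> HIT, frames=[7,1] (faults so far: 3)
  step 5: ref 5 -> FAULT, evict 7, frames=[5,1] (faults so far: 4)
  step 6: ref 4 -> FAULT, evict 5, frames=[4,1] (faults so far: 5)
  step 7: ref 1 -> HIT, frames=[4,1] (faults so far: 5)
  step 8: ref 1 -> HIT, frames=[4,1] (faults so far: 5)
  step 9: ref 1 -> HIT, frames=[4,1] (faults so far: 5)
  step 10: ref 1 -> HIT, frames=[4,1] (faults so far: 5)
  step 11: ref 5 -> FAULT, evict 1, frames=[4,5] (faults so far: 6)
  step 12: ref 3 -> FAULT, evict 4, frames=[3,5] (faults so far: 7)
  step 13: ref 5 -> HIT, frames=[3,5] (faults so far: 7)
  Optimal total faults: 7

Answer: 8 8 7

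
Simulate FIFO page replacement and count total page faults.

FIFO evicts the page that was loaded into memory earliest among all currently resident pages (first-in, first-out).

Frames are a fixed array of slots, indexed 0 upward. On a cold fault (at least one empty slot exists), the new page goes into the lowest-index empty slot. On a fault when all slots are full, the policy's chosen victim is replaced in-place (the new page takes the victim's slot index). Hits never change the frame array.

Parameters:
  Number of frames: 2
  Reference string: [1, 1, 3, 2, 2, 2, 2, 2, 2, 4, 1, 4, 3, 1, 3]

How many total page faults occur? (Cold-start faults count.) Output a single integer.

Answer: 6

Derivation:
Step 0: ref 1 → FAULT, frames=[1,-]
Step 1: ref 1 → HIT, frames=[1,-]
Step 2: ref 3 → FAULT, frames=[1,3]
Step 3: ref 2 → FAULT (evict 1), frames=[2,3]
Step 4: ref 2 → HIT, frames=[2,3]
Step 5: ref 2 → HIT, frames=[2,3]
Step 6: ref 2 → HIT, frames=[2,3]
Step 7: ref 2 → HIT, frames=[2,3]
Step 8: ref 2 → HIT, frames=[2,3]
Step 9: ref 4 → FAULT (evict 3), frames=[2,4]
Step 10: ref 1 → FAULT (evict 2), frames=[1,4]
Step 11: ref 4 → HIT, frames=[1,4]
Step 12: ref 3 → FAULT (evict 4), frames=[1,3]
Step 13: ref 1 → HIT, frames=[1,3]
Step 14: ref 3 → HIT, frames=[1,3]
Total faults: 6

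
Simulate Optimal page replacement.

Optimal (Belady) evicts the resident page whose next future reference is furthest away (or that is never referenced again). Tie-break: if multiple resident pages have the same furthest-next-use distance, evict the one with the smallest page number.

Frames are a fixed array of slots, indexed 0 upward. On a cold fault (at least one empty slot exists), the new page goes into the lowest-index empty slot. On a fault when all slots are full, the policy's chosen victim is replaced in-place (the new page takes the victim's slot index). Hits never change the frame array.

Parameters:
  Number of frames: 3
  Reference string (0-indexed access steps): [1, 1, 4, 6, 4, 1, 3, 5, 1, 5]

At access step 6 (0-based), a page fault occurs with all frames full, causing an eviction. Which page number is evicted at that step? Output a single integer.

Answer: 4

Derivation:
Step 0: ref 1 -> FAULT, frames=[1,-,-]
Step 1: ref 1 -> HIT, frames=[1,-,-]
Step 2: ref 4 -> FAULT, frames=[1,4,-]
Step 3: ref 6 -> FAULT, frames=[1,4,6]
Step 4: ref 4 -> HIT, frames=[1,4,6]
Step 5: ref 1 -> HIT, frames=[1,4,6]
Step 6: ref 3 -> FAULT, evict 4, frames=[1,3,6]
At step 6: evicted page 4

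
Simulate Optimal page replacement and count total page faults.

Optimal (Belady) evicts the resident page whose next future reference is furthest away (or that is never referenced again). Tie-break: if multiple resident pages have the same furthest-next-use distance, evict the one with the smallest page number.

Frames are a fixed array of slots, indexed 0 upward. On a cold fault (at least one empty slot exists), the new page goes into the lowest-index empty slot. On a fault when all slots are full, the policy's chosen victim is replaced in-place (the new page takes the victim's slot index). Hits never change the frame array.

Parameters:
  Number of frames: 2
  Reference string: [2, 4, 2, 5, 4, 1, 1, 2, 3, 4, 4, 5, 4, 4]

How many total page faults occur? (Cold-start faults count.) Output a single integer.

Step 0: ref 2 → FAULT, frames=[2,-]
Step 1: ref 4 → FAULT, frames=[2,4]
Step 2: ref 2 → HIT, frames=[2,4]
Step 3: ref 5 → FAULT (evict 2), frames=[5,4]
Step 4: ref 4 → HIT, frames=[5,4]
Step 5: ref 1 → FAULT (evict 5), frames=[1,4]
Step 6: ref 1 → HIT, frames=[1,4]
Step 7: ref 2 → FAULT (evict 1), frames=[2,4]
Step 8: ref 3 → FAULT (evict 2), frames=[3,4]
Step 9: ref 4 → HIT, frames=[3,4]
Step 10: ref 4 → HIT, frames=[3,4]
Step 11: ref 5 → FAULT (evict 3), frames=[5,4]
Step 12: ref 4 → HIT, frames=[5,4]
Step 13: ref 4 → HIT, frames=[5,4]
Total faults: 7

Answer: 7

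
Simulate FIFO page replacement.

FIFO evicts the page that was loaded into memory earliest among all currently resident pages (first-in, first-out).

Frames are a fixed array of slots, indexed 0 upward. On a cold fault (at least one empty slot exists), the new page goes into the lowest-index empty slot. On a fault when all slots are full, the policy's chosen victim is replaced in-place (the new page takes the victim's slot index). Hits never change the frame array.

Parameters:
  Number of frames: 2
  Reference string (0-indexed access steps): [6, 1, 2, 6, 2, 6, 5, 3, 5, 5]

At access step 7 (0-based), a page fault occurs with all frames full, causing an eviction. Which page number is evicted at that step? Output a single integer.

Answer: 6

Derivation:
Step 0: ref 6 -> FAULT, frames=[6,-]
Step 1: ref 1 -> FAULT, frames=[6,1]
Step 2: ref 2 -> FAULT, evict 6, frames=[2,1]
Step 3: ref 6 -> FAULT, evict 1, frames=[2,6]
Step 4: ref 2 -> HIT, frames=[2,6]
Step 5: ref 6 -> HIT, frames=[2,6]
Step 6: ref 5 -> FAULT, evict 2, frames=[5,6]
Step 7: ref 3 -> FAULT, evict 6, frames=[5,3]
At step 7: evicted page 6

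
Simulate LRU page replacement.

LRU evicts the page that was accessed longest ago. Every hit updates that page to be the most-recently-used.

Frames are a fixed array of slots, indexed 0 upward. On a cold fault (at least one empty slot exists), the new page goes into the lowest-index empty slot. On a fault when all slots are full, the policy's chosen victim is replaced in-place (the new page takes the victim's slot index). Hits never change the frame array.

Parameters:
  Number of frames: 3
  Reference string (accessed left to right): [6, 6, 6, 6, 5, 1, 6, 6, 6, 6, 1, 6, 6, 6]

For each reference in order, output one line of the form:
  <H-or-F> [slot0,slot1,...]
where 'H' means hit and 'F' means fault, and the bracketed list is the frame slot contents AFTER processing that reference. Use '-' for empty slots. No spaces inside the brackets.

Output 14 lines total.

F [6,-,-]
H [6,-,-]
H [6,-,-]
H [6,-,-]
F [6,5,-]
F [6,5,1]
H [6,5,1]
H [6,5,1]
H [6,5,1]
H [6,5,1]
H [6,5,1]
H [6,5,1]
H [6,5,1]
H [6,5,1]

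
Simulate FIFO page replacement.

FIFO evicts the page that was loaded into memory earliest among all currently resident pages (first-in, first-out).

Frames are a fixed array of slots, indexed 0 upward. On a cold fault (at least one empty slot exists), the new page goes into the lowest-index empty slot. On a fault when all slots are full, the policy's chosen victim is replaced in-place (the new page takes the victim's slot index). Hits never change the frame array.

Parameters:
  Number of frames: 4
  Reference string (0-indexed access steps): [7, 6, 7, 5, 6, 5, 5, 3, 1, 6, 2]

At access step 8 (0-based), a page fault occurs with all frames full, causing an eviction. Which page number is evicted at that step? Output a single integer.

Answer: 7

Derivation:
Step 0: ref 7 -> FAULT, frames=[7,-,-,-]
Step 1: ref 6 -> FAULT, frames=[7,6,-,-]
Step 2: ref 7 -> HIT, frames=[7,6,-,-]
Step 3: ref 5 -> FAULT, frames=[7,6,5,-]
Step 4: ref 6 -> HIT, frames=[7,6,5,-]
Step 5: ref 5 -> HIT, frames=[7,6,5,-]
Step 6: ref 5 -> HIT, frames=[7,6,5,-]
Step 7: ref 3 -> FAULT, frames=[7,6,5,3]
Step 8: ref 1 -> FAULT, evict 7, frames=[1,6,5,3]
At step 8: evicted page 7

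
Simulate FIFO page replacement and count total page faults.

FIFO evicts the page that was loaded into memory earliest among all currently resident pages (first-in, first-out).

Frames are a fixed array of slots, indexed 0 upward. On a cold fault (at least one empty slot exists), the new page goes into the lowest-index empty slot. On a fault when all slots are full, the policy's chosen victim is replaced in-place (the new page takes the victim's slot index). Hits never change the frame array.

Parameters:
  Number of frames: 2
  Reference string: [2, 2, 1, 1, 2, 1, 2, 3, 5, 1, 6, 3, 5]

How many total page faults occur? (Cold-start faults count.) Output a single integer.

Answer: 8

Derivation:
Step 0: ref 2 → FAULT, frames=[2,-]
Step 1: ref 2 → HIT, frames=[2,-]
Step 2: ref 1 → FAULT, frames=[2,1]
Step 3: ref 1 → HIT, frames=[2,1]
Step 4: ref 2 → HIT, frames=[2,1]
Step 5: ref 1 → HIT, frames=[2,1]
Step 6: ref 2 → HIT, frames=[2,1]
Step 7: ref 3 → FAULT (evict 2), frames=[3,1]
Step 8: ref 5 → FAULT (evict 1), frames=[3,5]
Step 9: ref 1 → FAULT (evict 3), frames=[1,5]
Step 10: ref 6 → FAULT (evict 5), frames=[1,6]
Step 11: ref 3 → FAULT (evict 1), frames=[3,6]
Step 12: ref 5 → FAULT (evict 6), frames=[3,5]
Total faults: 8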